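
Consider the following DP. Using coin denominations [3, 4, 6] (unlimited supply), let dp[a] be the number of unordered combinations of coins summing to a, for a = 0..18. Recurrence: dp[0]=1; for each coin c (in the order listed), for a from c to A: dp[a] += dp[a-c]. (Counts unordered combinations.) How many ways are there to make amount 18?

after  coin     0     1     2     3     4     5     6     7     8     9    10    11    12    13    14    15    16    17    18
          3     1     0     0     1     0     0     1     0     0     1     0     0     1     0     0     1     0     0     1
          4     1     0     0     1     1     0     1     1     1     1     1     1     2     1     1     2     2     1     2
          6     1     0     0     1     1     0     2     1     1     2     2     1     4     2     2     4     4     2     6

6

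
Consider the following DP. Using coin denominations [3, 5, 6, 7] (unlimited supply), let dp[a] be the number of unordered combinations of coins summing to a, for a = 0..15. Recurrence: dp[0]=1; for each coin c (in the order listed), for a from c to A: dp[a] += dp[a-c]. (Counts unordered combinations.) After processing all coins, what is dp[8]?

1

after  coin     0     1     2     3     4     5     6     7     8     9    10    11    12    13    14    15
          3     1     0     0     1     0     0     1     0     0     1     0     0     1     0     0     1
          5     1     0     0     1     0     1     1     0     1     1     1     1     1     1     1     2
          6     1     0     0     1     0     1     2     0     1     2     1     2     3     1     2     4
          7     1     0     0     1     0     1     2     1     1     2     2     2     4     3     3     5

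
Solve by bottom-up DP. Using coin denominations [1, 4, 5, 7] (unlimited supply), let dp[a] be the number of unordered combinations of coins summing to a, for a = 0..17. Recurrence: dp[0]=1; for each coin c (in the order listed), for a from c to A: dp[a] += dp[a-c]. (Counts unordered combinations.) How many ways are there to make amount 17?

after  coin     0     1     2     3     4     5     6     7     8     9    10    11    12    13    14    15    16    17
          1     1     1     1     1     1     1     1     1     1     1     1     1     1     1     1     1     1     1
          4     1     1     1     1     2     2     2     2     3     3     3     3     4     4     4     4     5     5
          5     1     1     1     1     2     3     3     3     4     5     6     6     7     8     9    10    11    12
          7     1     1     1     1     2     3     3     4     5     6     7     8    10    11    13    15    17    19

19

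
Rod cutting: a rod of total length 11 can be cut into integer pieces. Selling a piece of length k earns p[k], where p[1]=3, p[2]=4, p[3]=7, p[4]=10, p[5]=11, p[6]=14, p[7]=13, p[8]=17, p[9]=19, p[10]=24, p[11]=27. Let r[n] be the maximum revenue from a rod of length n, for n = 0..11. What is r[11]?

   n    0    1    2    3    4    5    6    7    8    9   10   11
r[n]    0    3    6    9   12   15   18   21   24   27   30   33

33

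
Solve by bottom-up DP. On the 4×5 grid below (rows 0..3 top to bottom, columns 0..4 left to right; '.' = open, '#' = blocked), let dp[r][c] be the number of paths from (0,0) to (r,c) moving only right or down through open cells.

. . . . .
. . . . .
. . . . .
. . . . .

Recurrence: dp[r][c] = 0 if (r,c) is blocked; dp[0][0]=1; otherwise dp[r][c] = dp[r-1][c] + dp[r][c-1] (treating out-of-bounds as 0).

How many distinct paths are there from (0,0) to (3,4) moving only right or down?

35

r\c   0   1   2   3   4
  0   1   1   1   1   1
  1   1   2   3   4   5
  2   1   3   6  10  15
  3   1   4  10  20  35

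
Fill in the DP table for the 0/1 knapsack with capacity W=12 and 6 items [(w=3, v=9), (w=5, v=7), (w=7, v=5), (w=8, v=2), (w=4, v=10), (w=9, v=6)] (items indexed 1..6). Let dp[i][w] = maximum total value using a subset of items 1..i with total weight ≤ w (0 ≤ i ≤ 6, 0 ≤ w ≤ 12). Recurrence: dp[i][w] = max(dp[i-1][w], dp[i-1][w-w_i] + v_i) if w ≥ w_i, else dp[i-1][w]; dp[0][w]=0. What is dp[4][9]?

i\w   0   1   2   3   4   5   6   7   8   9  10  11  12
  0   0   0   0   0   0   0   0   0   0   0   0   0   0
  1   0   0   0   9   9   9   9   9   9   9   9   9   9
  2   0   0   0   9   9   9   9   9  16  16  16  16  16
  3   0   0   0   9   9   9   9   9  16  16  16  16  16
  4   0   0   0   9   9   9   9   9  16  16  16  16  16
  5   0   0   0   9  10  10  10  19  19  19  19  19  26
  6   0   0   0   9  10  10  10  19  19  19  19  19  26

16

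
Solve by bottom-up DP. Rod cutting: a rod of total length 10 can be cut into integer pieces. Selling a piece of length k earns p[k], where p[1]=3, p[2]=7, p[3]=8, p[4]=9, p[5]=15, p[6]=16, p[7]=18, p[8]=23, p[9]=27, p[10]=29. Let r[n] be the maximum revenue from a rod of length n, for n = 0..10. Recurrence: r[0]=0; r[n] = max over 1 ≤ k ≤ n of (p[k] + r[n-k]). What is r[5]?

   n    0    1    2    3    4    5    6    7    8    9   10
r[n]    0    3    7   10   14   17   21   24   28   31   35

17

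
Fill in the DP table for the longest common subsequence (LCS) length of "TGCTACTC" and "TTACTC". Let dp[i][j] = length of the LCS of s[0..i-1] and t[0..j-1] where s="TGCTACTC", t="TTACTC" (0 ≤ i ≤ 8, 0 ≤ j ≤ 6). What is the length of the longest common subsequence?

6

   ''  T  T  A  C  T  C
''  0  0  0  0  0  0  0
 T  0  1  1  1  1  1  1
 G  0  1  1  1  1  1  1
 C  0  1  1  1  2  2  2
 T  0  1  2  2  2  3  3
 A  0  1  2  3  3  3  3
 C  0  1  2  3  4  4  4
 T  0  1  2  3  4  5  5
 C  0  1  2  3  4  5  6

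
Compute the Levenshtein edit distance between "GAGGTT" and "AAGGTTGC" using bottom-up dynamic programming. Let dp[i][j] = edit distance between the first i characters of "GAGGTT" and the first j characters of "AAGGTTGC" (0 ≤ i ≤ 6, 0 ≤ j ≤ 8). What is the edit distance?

   ''  A  A  G  G  T  T  G  C
''  0  1  2  3  4  5  6  7  8
 G  1  1  2  2  3  4  5  6  7
 A  2  1  1  2  3  4  5  6  7
 G  3  2  2  1  2  3  4  5  6
 G  4  3  3  2  1  2  3  4  5
 T  5  4  4  3  2  1  2  3  4
 T  6  5  5  4  3  2  1  2  3

3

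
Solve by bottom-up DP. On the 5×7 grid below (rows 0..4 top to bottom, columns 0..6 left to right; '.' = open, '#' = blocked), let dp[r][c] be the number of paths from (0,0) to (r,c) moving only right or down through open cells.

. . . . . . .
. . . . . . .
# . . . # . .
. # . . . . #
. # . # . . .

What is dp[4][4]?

r\c   0   1   2   3   4   5   6
  0   1   1   1   1   1   1   1
  1   1   2   3   4   5   6   7
  2   0   2   5   9   0   6  13
  3   0   0   5  14  14  20   0
  4   0   0   5   0  14  34  34

14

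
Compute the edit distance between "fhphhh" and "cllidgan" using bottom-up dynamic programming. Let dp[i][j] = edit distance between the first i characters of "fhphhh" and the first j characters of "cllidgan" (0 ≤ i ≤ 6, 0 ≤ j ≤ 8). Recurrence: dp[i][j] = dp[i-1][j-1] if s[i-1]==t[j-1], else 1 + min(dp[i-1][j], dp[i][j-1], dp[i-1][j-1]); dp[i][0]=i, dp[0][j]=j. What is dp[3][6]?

6

   ''  c  l  l  i  d  g  a  n
''  0  1  2  3  4  5  6  7  8
 f  1  1  2  3  4  5  6  7  8
 h  2  2  2  3  4  5  6  7  8
 p  3  3  3  3  4  5  6  7  8
 h  4  4  4  4  4  5  6  7  8
 h  5  5  5  5  5  5  6  7  8
 h  6  6  6  6  6  6  6  7  8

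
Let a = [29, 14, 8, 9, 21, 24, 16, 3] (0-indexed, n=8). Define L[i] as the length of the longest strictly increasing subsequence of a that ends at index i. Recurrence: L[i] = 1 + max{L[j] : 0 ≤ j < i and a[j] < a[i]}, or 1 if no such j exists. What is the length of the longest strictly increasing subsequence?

   i    0    1    2    3    4    5    6    7
a[i]   29   14    8    9   21   24   16    3
L[i]    1    1    1    2    3    4    3    1

4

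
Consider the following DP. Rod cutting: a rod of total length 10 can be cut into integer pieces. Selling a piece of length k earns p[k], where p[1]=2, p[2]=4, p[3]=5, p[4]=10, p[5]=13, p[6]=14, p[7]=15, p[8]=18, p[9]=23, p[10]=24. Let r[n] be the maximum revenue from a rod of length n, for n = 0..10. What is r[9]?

   n    0    1    2    3    4    5    6    7    8    9   10
r[n]    0    2    4    6   10   13   15   17   20   23   26

23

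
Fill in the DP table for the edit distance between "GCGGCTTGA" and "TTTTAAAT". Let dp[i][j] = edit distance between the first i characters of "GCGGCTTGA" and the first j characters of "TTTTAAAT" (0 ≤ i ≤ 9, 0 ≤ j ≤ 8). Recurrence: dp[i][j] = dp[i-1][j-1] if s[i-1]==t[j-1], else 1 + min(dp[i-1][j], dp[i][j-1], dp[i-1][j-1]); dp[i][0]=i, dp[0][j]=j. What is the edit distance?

   ''  T  T  T  T  A  A  A  T
''  0  1  2  3  4  5  6  7  8
 G  1  1  2  3  4  5  6  7  8
 C  2  2  2  3  4  5  6  7  8
 G  3  3  3  3  4  5  6  7  8
 G  4  4  4  4  4  5  6  7  8
 C  5  5  5  5  5  5  6  7  8
 T  6  5  5  5  5  6  6  7  7
 T  7  6  5  5  5  6  7  7  7
 G  8  7  6  6  6  6  7  8  8
 A  9  8  7  7  7  6  6  7  8

8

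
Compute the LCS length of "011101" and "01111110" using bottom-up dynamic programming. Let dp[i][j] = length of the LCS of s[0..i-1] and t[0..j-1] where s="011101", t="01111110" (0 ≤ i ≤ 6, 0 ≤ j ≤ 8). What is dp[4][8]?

4

   ''  0  1  1  1  1  1  1  0
''  0  0  0  0  0  0  0  0  0
 0  0  1  1  1  1  1  1  1  1
 1  0  1  2  2  2  2  2  2  2
 1  0  1  2  3  3  3  3  3  3
 1  0  1  2  3  4  4  4  4  4
 0  0  1  2  3  4  4  4  4  5
 1  0  1  2  3  4  5  5  5  5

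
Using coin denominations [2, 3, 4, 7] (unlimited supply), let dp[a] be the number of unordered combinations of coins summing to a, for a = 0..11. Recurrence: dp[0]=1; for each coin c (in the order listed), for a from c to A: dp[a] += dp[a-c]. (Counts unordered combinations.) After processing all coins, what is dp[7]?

after  coin     0     1     2     3     4     5     6     7     8     9    10    11
          2     1     0     1     0     1     0     1     0     1     0     1     0
          3     1     0     1     1     1     1     2     1     2     2     2     2
          4     1     0     1     1     2     1     3     2     4     3     5     4
          7     1     0     1     1     2     1     3     3     4     4     6     6

3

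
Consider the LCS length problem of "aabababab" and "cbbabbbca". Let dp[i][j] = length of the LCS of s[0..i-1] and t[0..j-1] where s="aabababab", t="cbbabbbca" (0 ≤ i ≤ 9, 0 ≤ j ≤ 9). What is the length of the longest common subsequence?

5

   ''  c  b  b  a  b  b  b  c  a
''  0  0  0  0  0  0  0  0  0  0
 a  0  0  0  0  1  1  1  1  1  1
 a  0  0  0  0  1  1  1  1  1  2
 b  0  0  1  1  1  2  2  2  2  2
 a  0  0  1  1  2  2  2  2  2  3
 b  0  0  1  2  2  3  3  3  3  3
 a  0  0  1  2  3  3  3  3  3  4
 b  0  0  1  2  3  4  4  4  4  4
 a  0  0  1  2  3  4  4  4  4  5
 b  0  0  1  2  3  4  5  5  5  5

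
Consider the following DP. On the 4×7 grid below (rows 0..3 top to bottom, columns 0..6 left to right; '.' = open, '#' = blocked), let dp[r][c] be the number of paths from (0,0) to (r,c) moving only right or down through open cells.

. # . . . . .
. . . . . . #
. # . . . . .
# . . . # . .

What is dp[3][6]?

8

r\c   0   1   2   3   4   5   6
  0   1   0   0   0   0   0   0
  1   1   1   1   1   1   1   0
  2   1   0   1   2   3   4   4
  3   0   0   1   3   0   4   8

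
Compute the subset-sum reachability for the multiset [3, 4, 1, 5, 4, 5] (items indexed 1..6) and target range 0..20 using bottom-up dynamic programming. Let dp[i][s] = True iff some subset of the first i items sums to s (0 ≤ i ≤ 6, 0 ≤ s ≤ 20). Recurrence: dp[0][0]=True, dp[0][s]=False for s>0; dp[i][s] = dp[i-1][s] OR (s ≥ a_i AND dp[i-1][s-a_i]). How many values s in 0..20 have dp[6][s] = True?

19

i\s   0   1   2   3   4   5   6   7   8   9  10  11  12  13  14  15  16  17  18  19  20
  0   T   F   F   F   F   F   F   F   F   F   F   F   F   F   F   F   F   F   F   F   F
  1   T   F   F   T   F   F   F   F   F   F   F   F   F   F   F   F   F   F   F   F   F
  2   T   F   F   T   T   F   F   T   F   F   F   F   F   F   F   F   F   F   F   F   F
  3   T   T   F   T   T   T   F   T   T   F   F   F   F   F   F   F   F   F   F   F   F
  4   T   T   F   T   T   T   T   T   T   T   T   F   T   T   F   F   F   F   F   F   F
  5   T   T   F   T   T   T   T   T   T   T   T   T   T   T   T   F   T   T   F   F   F
  6   T   T   F   T   T   T   T   T   T   T   T   T   T   T   T   T   T   T   T   T   F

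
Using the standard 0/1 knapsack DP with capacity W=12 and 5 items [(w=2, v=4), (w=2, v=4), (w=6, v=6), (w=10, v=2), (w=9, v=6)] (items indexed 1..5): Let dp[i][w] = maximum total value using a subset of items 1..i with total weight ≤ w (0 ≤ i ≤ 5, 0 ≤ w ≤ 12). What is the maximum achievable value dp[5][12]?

14

i\w   0   1   2   3   4   5   6   7   8   9  10  11  12
  0   0   0   0   0   0   0   0   0   0   0   0   0   0
  1   0   0   4   4   4   4   4   4   4   4   4   4   4
  2   0   0   4   4   8   8   8   8   8   8   8   8   8
  3   0   0   4   4   8   8   8   8  10  10  14  14  14
  4   0   0   4   4   8   8   8   8  10  10  14  14  14
  5   0   0   4   4   8   8   8   8  10  10  14  14  14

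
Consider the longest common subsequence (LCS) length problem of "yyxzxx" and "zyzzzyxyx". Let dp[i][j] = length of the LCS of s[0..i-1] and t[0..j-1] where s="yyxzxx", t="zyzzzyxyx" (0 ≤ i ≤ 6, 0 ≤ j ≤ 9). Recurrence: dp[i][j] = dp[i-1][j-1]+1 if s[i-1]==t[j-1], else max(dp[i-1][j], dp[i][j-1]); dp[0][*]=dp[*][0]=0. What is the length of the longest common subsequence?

4

   ''  z  y  z  z  z  y  x  y  x
''  0  0  0  0  0  0  0  0  0  0
 y  0  0  1  1  1  1  1  1  1  1
 y  0  0  1  1  1  1  2  2  2  2
 x  0  0  1  1  1  1  2  3  3  3
 z  0  1  1  2  2  2  2  3  3  3
 x  0  1  1  2  2  2  2  3  3  4
 x  0  1  1  2  2  2  2  3  3  4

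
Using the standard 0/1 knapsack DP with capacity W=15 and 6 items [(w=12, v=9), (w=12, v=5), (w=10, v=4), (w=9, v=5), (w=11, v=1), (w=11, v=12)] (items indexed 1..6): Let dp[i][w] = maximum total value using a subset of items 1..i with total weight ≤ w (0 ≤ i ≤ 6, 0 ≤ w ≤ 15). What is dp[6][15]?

12

i\w   0   1   2   3   4   5   6   7   8   9  10  11  12  13  14  15
  0   0   0   0   0   0   0   0   0   0   0   0   0   0   0   0   0
  1   0   0   0   0   0   0   0   0   0   0   0   0   9   9   9   9
  2   0   0   0   0   0   0   0   0   0   0   0   0   9   9   9   9
  3   0   0   0   0   0   0   0   0   0   0   4   4   9   9   9   9
  4   0   0   0   0   0   0   0   0   0   5   5   5   9   9   9   9
  5   0   0   0   0   0   0   0   0   0   5   5   5   9   9   9   9
  6   0   0   0   0   0   0   0   0   0   5   5  12  12  12  12  12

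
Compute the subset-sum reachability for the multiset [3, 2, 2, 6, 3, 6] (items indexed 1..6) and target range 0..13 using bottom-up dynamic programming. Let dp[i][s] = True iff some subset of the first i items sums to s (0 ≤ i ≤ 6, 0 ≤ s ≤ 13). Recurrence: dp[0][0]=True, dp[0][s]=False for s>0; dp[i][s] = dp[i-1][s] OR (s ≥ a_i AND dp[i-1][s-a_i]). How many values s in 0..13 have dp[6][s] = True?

13

i\s   0   1   2   3   4   5   6   7   8   9  10  11  12  13
  0   T   F   F   F   F   F   F   F   F   F   F   F   F   F
  1   T   F   F   T   F   F   F   F   F   F   F   F   F   F
  2   T   F   T   T   F   T   F   F   F   F   F   F   F   F
  3   T   F   T   T   T   T   F   T   F   F   F   F   F   F
  4   T   F   T   T   T   T   T   T   T   T   T   T   F   T
  5   T   F   T   T   T   T   T   T   T   T   T   T   T   T
  6   T   F   T   T   T   T   T   T   T   T   T   T   T   T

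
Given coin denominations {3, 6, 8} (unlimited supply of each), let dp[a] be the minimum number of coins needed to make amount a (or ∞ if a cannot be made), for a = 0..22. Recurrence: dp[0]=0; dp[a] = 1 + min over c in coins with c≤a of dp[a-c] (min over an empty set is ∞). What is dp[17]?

3

 a  0  1  2  3  4  5  6  7  8  9 10 11 12 13 14 15 16 17 18 19 20 21 22
dp  0  -  -  1  -  -  1  -  1  2  -  2  2  -  2  3  2  3  3  3  3  4  3
(- denotes ∞ / unreachable)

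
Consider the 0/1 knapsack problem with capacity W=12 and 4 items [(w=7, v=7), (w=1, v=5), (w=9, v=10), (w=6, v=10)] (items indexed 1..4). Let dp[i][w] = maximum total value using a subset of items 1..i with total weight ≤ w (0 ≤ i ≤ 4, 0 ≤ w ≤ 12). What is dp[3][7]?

i\w   0   1   2   3   4   5   6   7   8   9  10  11  12
  0   0   0   0   0   0   0   0   0   0   0   0   0   0
  1   0   0   0   0   0   0   0   7   7   7   7   7   7
  2   0   5   5   5   5   5   5   7  12  12  12  12  12
  3   0   5   5   5   5   5   5   7  12  12  15  15  15
  4   0   5   5   5   5   5  10  15  15  15  15  15  15

7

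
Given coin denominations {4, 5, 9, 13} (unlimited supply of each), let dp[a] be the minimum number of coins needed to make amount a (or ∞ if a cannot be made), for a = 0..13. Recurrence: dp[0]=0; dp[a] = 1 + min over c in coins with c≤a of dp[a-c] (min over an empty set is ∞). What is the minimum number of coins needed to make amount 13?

1

 a  0  1  2  3  4  5  6  7  8  9 10 11 12 13
dp  0  -  -  -  1  1  -  -  2  1  2  -  3  1
(- denotes ∞ / unreachable)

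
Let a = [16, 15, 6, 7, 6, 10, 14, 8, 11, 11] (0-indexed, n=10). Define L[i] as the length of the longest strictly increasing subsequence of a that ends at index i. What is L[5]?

3

   i    0    1    2    3    4    5    6    7    8    9
a[i]   16   15    6    7    6   10   14    8   11   11
L[i]    1    1    1    2    1    3    4    3    4    4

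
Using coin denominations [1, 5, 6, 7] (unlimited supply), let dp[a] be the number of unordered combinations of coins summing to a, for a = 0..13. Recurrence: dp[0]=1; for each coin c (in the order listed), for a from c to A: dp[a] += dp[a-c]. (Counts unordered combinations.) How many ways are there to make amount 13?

after  coin     0     1     2     3     4     5     6     7     8     9    10    11    12    13
          1     1     1     1     1     1     1     1     1     1     1     1     1     1     1
          5     1     1     1     1     1     2     2     2     2     2     3     3     3     3
          6     1     1     1     1     1     2     3     3     3     3     4     5     6     6
          7     1     1     1     1     1     2     3     4     4     4     5     6     8     9

9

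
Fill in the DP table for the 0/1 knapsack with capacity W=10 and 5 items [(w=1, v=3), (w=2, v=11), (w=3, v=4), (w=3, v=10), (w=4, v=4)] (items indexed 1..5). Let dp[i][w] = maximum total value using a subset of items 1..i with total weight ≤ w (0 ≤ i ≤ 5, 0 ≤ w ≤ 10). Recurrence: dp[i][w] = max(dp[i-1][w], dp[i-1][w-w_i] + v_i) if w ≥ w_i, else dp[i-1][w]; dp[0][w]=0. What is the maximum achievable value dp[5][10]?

28

i\w   0   1   2   3   4   5   6   7   8   9  10
  0   0   0   0   0   0   0   0   0   0   0   0
  1   0   3   3   3   3   3   3   3   3   3   3
  2   0   3  11  14  14  14  14  14  14  14  14
  3   0   3  11  14  14  15  18  18  18  18  18
  4   0   3  11  14  14  21  24  24  25  28  28
  5   0   3  11  14  14  21  24  24  25  28  28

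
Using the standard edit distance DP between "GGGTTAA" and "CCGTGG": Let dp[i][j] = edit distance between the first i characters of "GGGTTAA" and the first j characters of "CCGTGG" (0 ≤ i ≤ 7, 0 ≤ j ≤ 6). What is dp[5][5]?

3

   ''  C  C  G  T  G  G
''  0  1  2  3  4  5  6
 G  1  1  2  2  3  4  5
 G  2  2  2  2  3  3  4
 G  3  3  3  2  3  3  3
 T  4  4  4  3  2  3  4
 T  5  5  5  4  3  3  4
 A  6  6  6  5  4  4  4
 A  7  7  7  6  5  5  5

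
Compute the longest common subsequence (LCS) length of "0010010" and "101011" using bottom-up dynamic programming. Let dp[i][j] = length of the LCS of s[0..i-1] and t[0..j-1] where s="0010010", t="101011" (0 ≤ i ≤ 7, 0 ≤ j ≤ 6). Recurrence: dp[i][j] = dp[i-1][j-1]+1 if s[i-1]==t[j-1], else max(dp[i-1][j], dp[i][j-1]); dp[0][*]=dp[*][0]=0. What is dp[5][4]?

3

   ''  1  0  1  0  1  1
''  0  0  0  0  0  0  0
 0  0  0  1  1  1  1  1
 0  0  0  1  1  2  2  2
 1  0  1  1  2  2  3  3
 0  0  1  2  2  3  3  3
 0  0  1  2  2  3  3  3
 1  0  1  2  3  3  4  4
 0  0  1  2  3  4  4  4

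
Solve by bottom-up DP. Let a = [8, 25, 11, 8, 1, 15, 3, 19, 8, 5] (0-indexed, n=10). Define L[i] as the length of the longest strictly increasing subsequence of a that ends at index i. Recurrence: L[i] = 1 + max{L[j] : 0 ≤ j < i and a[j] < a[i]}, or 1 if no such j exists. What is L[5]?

   i    0    1    2    3    4    5    6    7    8    9
a[i]    8   25   11    8    1   15    3   19    8    5
L[i]    1    2    2    1    1    3    2    4    3    3

3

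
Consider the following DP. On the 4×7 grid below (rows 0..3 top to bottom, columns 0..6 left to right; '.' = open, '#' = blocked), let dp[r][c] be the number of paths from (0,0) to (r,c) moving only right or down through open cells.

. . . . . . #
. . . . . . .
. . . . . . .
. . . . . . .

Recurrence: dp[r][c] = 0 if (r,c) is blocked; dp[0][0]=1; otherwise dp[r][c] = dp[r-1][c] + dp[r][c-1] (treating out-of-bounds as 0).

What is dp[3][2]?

10

r\c   0   1   2   3   4   5   6
  0   1   1   1   1   1   1   0
  1   1   2   3   4   5   6   6
  2   1   3   6  10  15  21  27
  3   1   4  10  20  35  56  83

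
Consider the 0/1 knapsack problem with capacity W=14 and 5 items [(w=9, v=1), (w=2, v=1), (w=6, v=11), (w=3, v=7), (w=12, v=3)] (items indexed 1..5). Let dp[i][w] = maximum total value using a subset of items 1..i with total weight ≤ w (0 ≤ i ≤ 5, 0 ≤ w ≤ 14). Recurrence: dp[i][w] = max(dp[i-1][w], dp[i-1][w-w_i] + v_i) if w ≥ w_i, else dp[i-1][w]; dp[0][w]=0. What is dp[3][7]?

i\w   0   1   2   3   4   5   6   7   8   9  10  11  12  13  14
  0   0   0   0   0   0   0   0   0   0   0   0   0   0   0   0
  1   0   0   0   0   0   0   0   0   0   1   1   1   1   1   1
  2   0   0   1   1   1   1   1   1   1   1   1   2   2   2   2
  3   0   0   1   1   1   1  11  11  12  12  12  12  12  12  12
  4   0   0   1   7   7   8  11  11  12  18  18  19  19  19  19
  5   0   0   1   7   7   8  11  11  12  18  18  19  19  19  19

11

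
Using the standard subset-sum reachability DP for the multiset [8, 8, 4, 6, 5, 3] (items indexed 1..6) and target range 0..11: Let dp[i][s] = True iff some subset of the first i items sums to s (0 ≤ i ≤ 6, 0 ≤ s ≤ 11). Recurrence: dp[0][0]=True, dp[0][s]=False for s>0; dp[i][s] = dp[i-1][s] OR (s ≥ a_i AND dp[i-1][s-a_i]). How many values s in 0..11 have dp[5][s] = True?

8

i\s   0   1   2   3   4   5   6   7   8   9  10  11
  0   T   F   F   F   F   F   F   F   F   F   F   F
  1   T   F   F   F   F   F   F   F   T   F   F   F
  2   T   F   F   F   F   F   F   F   T   F   F   F
  3   T   F   F   F   T   F   F   F   T   F   F   F
  4   T   F   F   F   T   F   T   F   T   F   T   F
  5   T   F   F   F   T   T   T   F   T   T   T   T
  6   T   F   F   T   T   T   T   T   T   T   T   T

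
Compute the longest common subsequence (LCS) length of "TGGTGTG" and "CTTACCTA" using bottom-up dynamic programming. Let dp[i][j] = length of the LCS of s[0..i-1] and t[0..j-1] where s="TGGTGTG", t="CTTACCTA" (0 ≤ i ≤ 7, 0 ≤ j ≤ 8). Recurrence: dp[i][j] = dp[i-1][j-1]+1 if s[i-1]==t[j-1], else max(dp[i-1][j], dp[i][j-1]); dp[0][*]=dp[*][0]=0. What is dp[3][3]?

1

   ''  C  T  T  A  C  C  T  A
''  0  0  0  0  0  0  0  0  0
 T  0  0  1  1  1  1  1  1  1
 G  0  0  1  1  1  1  1  1  1
 G  0  0  1  1  1  1  1  1  1
 T  0  0  1  2  2  2  2  2  2
 G  0  0  1  2  2  2  2  2  2
 T  0  0  1  2  2  2  2  3  3
 G  0  0  1  2  2  2  2  3  3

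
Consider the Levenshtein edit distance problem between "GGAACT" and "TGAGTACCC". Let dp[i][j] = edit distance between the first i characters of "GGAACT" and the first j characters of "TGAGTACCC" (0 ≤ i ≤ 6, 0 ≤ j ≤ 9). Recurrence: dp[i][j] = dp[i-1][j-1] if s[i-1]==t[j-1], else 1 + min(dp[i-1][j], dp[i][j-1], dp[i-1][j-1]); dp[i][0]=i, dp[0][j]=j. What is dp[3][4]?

   ''  T  G  A  G  T  A  C  C  C
''  0  1  2  3  4  5  6  7  8  9
 G  1  1  1  2  3  4  5  6  7  8
 G  2  2  1  2  2  3  4  5  6  7
 A  3  3  2  1  2  3  3  4  5  6
 A  4  4  3  2  2  3  3  4  5  6
 C  5  5  4  3  3  3  4  3  4  5
 T  6  5  5  4  4  3  4  4  4  5

2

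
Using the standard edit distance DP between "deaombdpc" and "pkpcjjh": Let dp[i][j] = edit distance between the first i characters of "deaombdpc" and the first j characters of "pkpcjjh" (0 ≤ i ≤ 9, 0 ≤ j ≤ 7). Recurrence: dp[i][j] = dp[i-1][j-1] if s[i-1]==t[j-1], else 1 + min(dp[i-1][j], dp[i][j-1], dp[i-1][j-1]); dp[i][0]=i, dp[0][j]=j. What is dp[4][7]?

7

   ''  p  k  p  c  j  j  h
''  0  1  2  3  4  5  6  7
 d  1  1  2  3  4  5  6  7
 e  2  2  2  3  4  5  6  7
 a  3  3  3  3  4  5  6  7
 o  4  4  4  4  4  5  6  7
 m  5  5  5  5  5  5  6  7
 b  6  6  6  6  6  6  6  7
 d  7  7  7  7  7  7  7  7
 p  8  7  8  7  8  8  8  8
 c  9  8  8  8  7  8  9  9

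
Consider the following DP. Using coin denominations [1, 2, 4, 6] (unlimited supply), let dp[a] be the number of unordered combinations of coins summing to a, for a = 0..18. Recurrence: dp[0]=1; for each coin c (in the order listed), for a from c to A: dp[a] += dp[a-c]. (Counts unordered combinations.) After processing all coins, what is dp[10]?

after  coin     0     1     2     3     4     5     6     7     8     9    10    11    12    13    14    15    16    17    18
          1     1     1     1     1     1     1     1     1     1     1     1     1     1     1     1     1     1     1     1
          2     1     1     2     2     3     3     4     4     5     5     6     6     7     7     8     8     9     9    10
          4     1     1     2     2     4     4     6     6     9     9    12    12    16    16    20    20    25    25    30
          6     1     1     2     2     4     4     7     7    11    11    16    16    23    23    31    31    41    41    53

16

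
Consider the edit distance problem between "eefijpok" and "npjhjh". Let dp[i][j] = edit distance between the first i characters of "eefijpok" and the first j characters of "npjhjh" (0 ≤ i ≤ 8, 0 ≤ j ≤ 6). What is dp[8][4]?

   ''  n  p  j  h  j  h
''  0  1  2  3  4  5  6
 e  1  1  2  3  4  5  6
 e  2  2  2  3  4  5  6
 f  3  3  3  3  4  5  6
 i  4  4  4  4  4  5  6
 j  5  5  5  4  5  4  5
 p  6  6  5  5  5  5  5
 o  7  7  6  6  6  6  6
 k  8  8  7  7  7  7  7

7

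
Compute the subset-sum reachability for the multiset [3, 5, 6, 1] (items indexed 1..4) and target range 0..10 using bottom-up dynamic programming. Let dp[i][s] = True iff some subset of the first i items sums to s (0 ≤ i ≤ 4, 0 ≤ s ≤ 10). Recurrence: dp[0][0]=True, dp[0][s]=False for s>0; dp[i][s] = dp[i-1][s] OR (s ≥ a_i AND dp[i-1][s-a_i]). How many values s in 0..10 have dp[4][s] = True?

10

i\s   0   1   2   3   4   5   6   7   8   9  10
  0   T   F   F   F   F   F   F   F   F   F   F
  1   T   F   F   T   F   F   F   F   F   F   F
  2   T   F   F   T   F   T   F   F   T   F   F
  3   T   F   F   T   F   T   T   F   T   T   F
  4   T   T   F   T   T   T   T   T   T   T   T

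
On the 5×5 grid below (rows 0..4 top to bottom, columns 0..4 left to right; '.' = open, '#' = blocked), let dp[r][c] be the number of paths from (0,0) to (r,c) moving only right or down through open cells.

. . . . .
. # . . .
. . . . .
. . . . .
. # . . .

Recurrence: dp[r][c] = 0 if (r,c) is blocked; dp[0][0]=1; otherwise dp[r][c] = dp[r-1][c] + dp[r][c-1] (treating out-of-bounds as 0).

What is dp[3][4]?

15

r\c   0   1   2   3   4
  0   1   1   1   1   1
  1   1   0   1   2   3
  2   1   1   2   4   7
  3   1   2   4   8  15
  4   1   0   4  12  27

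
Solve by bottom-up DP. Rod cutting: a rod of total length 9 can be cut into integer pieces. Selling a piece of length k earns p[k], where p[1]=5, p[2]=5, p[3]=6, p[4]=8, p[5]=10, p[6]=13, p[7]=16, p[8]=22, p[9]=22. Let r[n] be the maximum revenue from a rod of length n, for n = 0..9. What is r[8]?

40

   n    0    1    2    3    4    5    6    7    8    9
r[n]    0    5   10   15   20   25   30   35   40   45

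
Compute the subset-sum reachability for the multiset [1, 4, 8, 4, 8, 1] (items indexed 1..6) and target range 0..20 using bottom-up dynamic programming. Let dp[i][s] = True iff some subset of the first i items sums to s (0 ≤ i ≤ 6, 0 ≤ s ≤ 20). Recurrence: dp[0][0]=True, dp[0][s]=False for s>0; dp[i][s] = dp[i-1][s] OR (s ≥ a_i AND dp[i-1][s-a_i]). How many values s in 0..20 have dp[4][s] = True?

i\s   0   1   2   3   4   5   6   7   8   9  10  11  12  13  14  15  16  17  18  19  20
  0   T   F   F   F   F   F   F   F   F   F   F   F   F   F   F   F   F   F   F   F   F
  1   T   T   F   F   F   F   F   F   F   F   F   F   F   F   F   F   F   F   F   F   F
  2   T   T   F   F   T   T   F   F   F   F   F   F   F   F   F   F   F   F   F   F   F
  3   T   T   F   F   T   T   F   F   T   T   F   F   T   T   F   F   F   F   F   F   F
  4   T   T   F   F   T   T   F   F   T   T   F   F   T   T   F   F   T   T   F   F   F
  5   T   T   F   F   T   T   F   F   T   T   F   F   T   T   F   F   T   T   F   F   T
  6   T   T   T   F   T   T   T   F   T   T   T   F   T   T   T   F   T   T   T   F   T

10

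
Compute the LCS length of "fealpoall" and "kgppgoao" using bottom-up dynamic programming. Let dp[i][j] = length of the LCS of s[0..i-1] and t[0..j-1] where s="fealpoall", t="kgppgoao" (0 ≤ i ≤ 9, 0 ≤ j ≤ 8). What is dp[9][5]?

1

   ''  k  g  p  p  g  o  a  o
''  0  0  0  0  0  0  0  0  0
 f  0  0  0  0  0  0  0  0  0
 e  0  0  0  0  0  0  0  0  0
 a  0  0  0  0  0  0  0  1  1
 l  0  0  0  0  0  0  0  1  1
 p  0  0  0  1  1  1  1  1  1
 o  0  0  0  1  1  1  2  2  2
 a  0  0  0  1  1  1  2  3  3
 l  0  0  0  1  1  1  2  3  3
 l  0  0  0  1  1  1  2  3  3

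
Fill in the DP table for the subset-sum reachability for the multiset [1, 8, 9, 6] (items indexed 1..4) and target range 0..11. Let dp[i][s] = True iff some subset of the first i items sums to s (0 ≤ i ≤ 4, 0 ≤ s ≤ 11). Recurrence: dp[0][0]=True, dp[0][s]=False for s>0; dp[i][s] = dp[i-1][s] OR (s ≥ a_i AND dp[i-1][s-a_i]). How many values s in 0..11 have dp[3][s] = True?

i\s   0   1   2   3   4   5   6   7   8   9  10  11
  0   T   F   F   F   F   F   F   F   F   F   F   F
  1   T   T   F   F   F   F   F   F   F   F   F   F
  2   T   T   F   F   F   F   F   F   T   T   F   F
  3   T   T   F   F   F   F   F   F   T   T   T   F
  4   T   T   F   F   F   F   T   T   T   T   T   F

5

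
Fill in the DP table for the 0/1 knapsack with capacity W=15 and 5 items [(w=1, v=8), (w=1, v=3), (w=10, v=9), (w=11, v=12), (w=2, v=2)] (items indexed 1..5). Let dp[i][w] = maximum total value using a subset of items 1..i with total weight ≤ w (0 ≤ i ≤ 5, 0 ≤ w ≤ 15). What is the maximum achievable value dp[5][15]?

i\w   0   1   2   3   4   5   6   7   8   9  10  11  12  13  14  15
  0   0   0   0   0   0   0   0   0   0   0   0   0   0   0   0   0
  1   0   8   8   8   8   8   8   8   8   8   8   8   8   8   8   8
  2   0   8  11  11  11  11  11  11  11  11  11  11  11  11  11  11
  3   0   8  11  11  11  11  11  11  11  11  11  17  20  20  20  20
  4   0   8  11  11  11  11  11  11  11  11  11  17  20  23  23  23
  5   0   8  11  11  13  13  13  13  13  13  13  17  20  23  23  25

25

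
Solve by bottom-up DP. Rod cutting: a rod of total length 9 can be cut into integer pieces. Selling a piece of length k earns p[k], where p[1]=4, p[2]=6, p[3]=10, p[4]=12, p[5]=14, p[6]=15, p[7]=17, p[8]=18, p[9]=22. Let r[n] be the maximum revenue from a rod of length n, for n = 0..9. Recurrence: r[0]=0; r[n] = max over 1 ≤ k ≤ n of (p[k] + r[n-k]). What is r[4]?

   n    0    1    2    3    4    5    6    7    8    9
r[n]    0    4    8   12   16   20   24   28   32   36

16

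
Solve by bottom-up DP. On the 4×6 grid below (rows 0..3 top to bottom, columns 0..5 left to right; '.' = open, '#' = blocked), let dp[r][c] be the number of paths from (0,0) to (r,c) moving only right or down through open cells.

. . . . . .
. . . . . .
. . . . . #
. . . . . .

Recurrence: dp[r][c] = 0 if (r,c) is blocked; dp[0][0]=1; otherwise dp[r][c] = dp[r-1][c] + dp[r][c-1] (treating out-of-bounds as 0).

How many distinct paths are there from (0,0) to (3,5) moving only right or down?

r\c   0   1   2   3   4   5
  0   1   1   1   1   1   1
  1   1   2   3   4   5   6
  2   1   3   6  10  15   0
  3   1   4  10  20  35  35

35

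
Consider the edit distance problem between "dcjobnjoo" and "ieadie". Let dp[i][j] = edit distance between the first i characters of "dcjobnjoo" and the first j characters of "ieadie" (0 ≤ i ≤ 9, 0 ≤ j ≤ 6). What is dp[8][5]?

8

   ''  i  e  a  d  i  e
''  0  1  2  3  4  5  6
 d  1  1  2  3  3  4  5
 c  2  2  2  3  4  4  5
 j  3  3  3  3  4  5  5
 o  4  4  4  4  4  5  6
 b  5  5  5  5  5  5  6
 n  6  6  6  6  6  6  6
 j  7  7  7  7  7  7  7
 o  8  8  8  8  8  8  8
 o  9  9  9  9  9  9  9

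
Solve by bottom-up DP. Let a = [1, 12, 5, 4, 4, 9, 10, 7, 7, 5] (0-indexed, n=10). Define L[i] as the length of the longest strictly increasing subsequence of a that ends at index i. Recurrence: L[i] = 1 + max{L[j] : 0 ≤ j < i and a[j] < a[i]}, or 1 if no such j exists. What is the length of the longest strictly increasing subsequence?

4

   i    0    1    2    3    4    5    6    7    8    9
a[i]    1   12    5    4    4    9   10    7    7    5
L[i]    1    2    2    2    2    3    4    3    3    3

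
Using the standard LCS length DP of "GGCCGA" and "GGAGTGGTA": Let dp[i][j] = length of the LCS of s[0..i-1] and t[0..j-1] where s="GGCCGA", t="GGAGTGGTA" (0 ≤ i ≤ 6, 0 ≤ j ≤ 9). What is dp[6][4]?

3

   ''  G  G  A  G  T  G  G  T  A
''  0  0  0  0  0  0  0  0  0  0
 G  0  1  1  1  1  1  1  1  1  1
 G  0  1  2  2  2  2  2  2  2  2
 C  0  1  2  2  2  2  2  2  2  2
 C  0  1  2  2  2  2  2  2  2  2
 G  0  1  2  2  3  3  3  3  3  3
 A  0  1  2  3  3  3  3  3  3  4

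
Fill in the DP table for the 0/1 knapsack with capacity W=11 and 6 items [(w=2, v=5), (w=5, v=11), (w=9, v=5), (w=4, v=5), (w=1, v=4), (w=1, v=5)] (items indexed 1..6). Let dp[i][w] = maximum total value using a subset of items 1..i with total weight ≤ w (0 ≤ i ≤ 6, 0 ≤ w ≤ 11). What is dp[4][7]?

i\w   0   1   2   3   4   5   6   7   8   9  10  11
  0   0   0   0   0   0   0   0   0   0   0   0   0
  1   0   0   5   5   5   5   5   5   5   5   5   5
  2   0   0   5   5   5  11  11  16  16  16  16  16
  3   0   0   5   5   5  11  11  16  16  16  16  16
  4   0   0   5   5   5  11  11  16  16  16  16  21
  5   0   4   5   9   9  11  15  16  20  20  20  21
  6   0   5   9  10  14  14  16  20  21  25  25  25

16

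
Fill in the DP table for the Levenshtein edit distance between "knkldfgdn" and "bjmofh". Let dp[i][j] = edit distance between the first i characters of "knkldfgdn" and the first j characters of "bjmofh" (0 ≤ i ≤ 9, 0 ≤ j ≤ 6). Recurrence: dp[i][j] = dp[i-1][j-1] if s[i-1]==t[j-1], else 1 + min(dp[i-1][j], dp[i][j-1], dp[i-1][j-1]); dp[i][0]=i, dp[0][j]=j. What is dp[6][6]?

   ''  b  j  m  o  f  h
''  0  1  2  3  4  5  6
 k  1  1  2  3  4  5  6
 n  2  2  2  3  4  5  6
 k  3  3  3  3  4  5  6
 l  4  4  4  4  4  5  6
 d  5  5  5  5  5  5  6
 f  6  6  6  6  6  5  6
 g  7  7  7  7  7  6  6
 d  8  8  8  8  8  7  7
 n  9  9  9  9  9  8  8

6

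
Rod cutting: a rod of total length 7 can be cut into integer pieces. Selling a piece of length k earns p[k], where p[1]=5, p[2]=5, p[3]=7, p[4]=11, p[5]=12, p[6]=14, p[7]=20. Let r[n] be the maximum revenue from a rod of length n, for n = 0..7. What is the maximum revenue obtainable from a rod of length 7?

35

   n    0    1    2    3    4    5    6    7
r[n]    0    5   10   15   20   25   30   35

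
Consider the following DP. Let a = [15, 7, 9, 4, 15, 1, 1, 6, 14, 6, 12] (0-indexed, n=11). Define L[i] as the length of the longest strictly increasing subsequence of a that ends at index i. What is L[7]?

   i    0    1    2    3    4    5    6    7    8    9   10
a[i]   15    7    9    4   15    1    1    6   14    6   12
L[i]    1    1    2    1    3    1    1    2    3    2    3

2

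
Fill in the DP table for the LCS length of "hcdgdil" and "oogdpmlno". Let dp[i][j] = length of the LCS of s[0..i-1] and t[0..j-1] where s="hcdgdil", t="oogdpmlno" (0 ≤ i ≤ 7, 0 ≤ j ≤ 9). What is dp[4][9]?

1

   ''  o  o  g  d  p  m  l  n  o
''  0  0  0  0  0  0  0  0  0  0
 h  0  0  0  0  0  0  0  0  0  0
 c  0  0  0  0  0  0  0  0  0  0
 d  0  0  0  0  1  1  1  1  1  1
 g  0  0  0  1  1  1  1  1  1  1
 d  0  0  0  1  2  2  2  2  2  2
 i  0  0  0  1  2  2  2  2  2  2
 l  0  0  0  1  2  2  2  3  3  3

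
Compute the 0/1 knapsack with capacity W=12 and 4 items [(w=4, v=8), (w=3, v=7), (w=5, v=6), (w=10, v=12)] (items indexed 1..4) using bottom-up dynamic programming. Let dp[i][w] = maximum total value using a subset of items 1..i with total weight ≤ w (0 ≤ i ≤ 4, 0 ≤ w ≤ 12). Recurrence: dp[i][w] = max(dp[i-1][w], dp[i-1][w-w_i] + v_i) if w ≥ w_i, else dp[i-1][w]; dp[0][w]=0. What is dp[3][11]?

15

i\w   0   1   2   3   4   5   6   7   8   9  10  11  12
  0   0   0   0   0   0   0   0   0   0   0   0   0   0
  1   0   0   0   0   8   8   8   8   8   8   8   8   8
  2   0   0   0   7   8   8   8  15  15  15  15  15  15
  3   0   0   0   7   8   8   8  15  15  15  15  15  21
  4   0   0   0   7   8   8   8  15  15  15  15  15  21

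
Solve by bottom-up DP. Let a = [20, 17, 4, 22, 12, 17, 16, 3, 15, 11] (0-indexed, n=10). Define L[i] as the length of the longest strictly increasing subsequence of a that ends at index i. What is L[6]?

3

   i    0    1    2    3    4    5    6    7    8    9
a[i]   20   17    4   22   12   17   16    3   15   11
L[i]    1    1    1    2    2    3    3    1    3    2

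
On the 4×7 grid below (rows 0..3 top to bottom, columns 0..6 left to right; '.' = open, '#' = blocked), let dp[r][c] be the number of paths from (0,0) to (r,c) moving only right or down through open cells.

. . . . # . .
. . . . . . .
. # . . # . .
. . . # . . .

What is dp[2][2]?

r\c   0   1   2   3   4   5   6
  0   1   1   1   1   0   0   0
  1   1   2   3   4   4   4   4
  2   1   0   3   7   0   4   8
  3   1   1   4   0   0   4  12

3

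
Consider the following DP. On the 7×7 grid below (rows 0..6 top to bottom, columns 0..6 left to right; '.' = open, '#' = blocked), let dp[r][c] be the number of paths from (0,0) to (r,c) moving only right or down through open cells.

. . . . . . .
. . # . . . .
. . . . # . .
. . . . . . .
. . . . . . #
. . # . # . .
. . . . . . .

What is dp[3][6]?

r\c   0   1   2   3   4   5   6
  0   1   1   1   1   1   1   1
  1   1   2   0   1   2   3   4
  2   1   3   3   4   0   3   7
  3   1   4   7  11  11  14  21
  4   1   5  12  23  34  48   0
  5   1   6   0  23   0  48  48
  6   1   7   7  30  30  78 126

21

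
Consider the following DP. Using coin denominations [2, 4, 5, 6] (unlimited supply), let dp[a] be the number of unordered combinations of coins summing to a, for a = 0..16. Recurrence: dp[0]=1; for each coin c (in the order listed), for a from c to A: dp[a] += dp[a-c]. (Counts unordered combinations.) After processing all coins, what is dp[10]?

6

after  coin     0     1     2     3     4     5     6     7     8     9    10    11    12    13    14    15    16
          2     1     0     1     0     1     0     1     0     1     0     1     0     1     0     1     0     1
          4     1     0     1     0     2     0     2     0     3     0     3     0     4     0     4     0     5
          5     1     0     1     0     2     1     2     1     3     2     4     2     5     3     6     4     7
          6     1     0     1     0     2     1     3     1     4     2     6     3     8     4    10     6    13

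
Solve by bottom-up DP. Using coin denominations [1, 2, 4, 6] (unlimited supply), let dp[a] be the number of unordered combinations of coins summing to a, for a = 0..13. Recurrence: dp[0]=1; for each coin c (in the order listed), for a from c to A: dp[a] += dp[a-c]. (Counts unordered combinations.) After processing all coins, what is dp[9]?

after  coin     0     1     2     3     4     5     6     7     8     9    10    11    12    13
          1     1     1     1     1     1     1     1     1     1     1     1     1     1     1
          2     1     1     2     2     3     3     4     4     5     5     6     6     7     7
          4     1     1     2     2     4     4     6     6     9     9    12    12    16    16
          6     1     1     2     2     4     4     7     7    11    11    16    16    23    23

11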